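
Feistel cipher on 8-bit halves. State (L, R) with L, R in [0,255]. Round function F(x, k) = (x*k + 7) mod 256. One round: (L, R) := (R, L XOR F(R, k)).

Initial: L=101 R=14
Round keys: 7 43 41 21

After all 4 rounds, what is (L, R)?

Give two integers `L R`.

Round 1 (k=7): L=14 R=12
Round 2 (k=43): L=12 R=5
Round 3 (k=41): L=5 R=216
Round 4 (k=21): L=216 R=186

Answer: 216 186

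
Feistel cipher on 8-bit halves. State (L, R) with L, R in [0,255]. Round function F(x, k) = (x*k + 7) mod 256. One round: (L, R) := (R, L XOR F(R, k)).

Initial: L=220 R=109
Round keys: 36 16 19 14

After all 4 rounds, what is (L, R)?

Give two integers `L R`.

Round 1 (k=36): L=109 R=135
Round 2 (k=16): L=135 R=26
Round 3 (k=19): L=26 R=114
Round 4 (k=14): L=114 R=89

Answer: 114 89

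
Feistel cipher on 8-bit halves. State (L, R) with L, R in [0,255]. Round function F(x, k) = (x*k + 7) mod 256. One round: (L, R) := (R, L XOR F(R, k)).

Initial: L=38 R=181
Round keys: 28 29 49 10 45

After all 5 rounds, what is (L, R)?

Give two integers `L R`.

Round 1 (k=28): L=181 R=245
Round 2 (k=29): L=245 R=125
Round 3 (k=49): L=125 R=1
Round 4 (k=10): L=1 R=108
Round 5 (k=45): L=108 R=2

Answer: 108 2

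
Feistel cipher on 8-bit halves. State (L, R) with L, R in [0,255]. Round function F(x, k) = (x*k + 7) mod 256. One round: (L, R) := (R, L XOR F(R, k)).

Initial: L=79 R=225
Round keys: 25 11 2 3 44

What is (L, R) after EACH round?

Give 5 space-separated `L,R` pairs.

Round 1 (k=25): L=225 R=79
Round 2 (k=11): L=79 R=141
Round 3 (k=2): L=141 R=110
Round 4 (k=3): L=110 R=220
Round 5 (k=44): L=220 R=185

Answer: 225,79 79,141 141,110 110,220 220,185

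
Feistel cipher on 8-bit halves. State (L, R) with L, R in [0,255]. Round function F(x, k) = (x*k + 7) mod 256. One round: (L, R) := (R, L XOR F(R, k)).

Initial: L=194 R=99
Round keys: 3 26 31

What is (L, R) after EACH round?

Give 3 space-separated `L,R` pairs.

Answer: 99,242 242,248 248,253

Derivation:
Round 1 (k=3): L=99 R=242
Round 2 (k=26): L=242 R=248
Round 3 (k=31): L=248 R=253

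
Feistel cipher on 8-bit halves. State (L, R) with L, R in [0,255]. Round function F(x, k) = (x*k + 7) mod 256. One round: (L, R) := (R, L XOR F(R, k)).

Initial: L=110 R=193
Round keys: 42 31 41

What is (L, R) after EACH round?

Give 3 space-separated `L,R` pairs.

Round 1 (k=42): L=193 R=223
Round 2 (k=31): L=223 R=201
Round 3 (k=41): L=201 R=231

Answer: 193,223 223,201 201,231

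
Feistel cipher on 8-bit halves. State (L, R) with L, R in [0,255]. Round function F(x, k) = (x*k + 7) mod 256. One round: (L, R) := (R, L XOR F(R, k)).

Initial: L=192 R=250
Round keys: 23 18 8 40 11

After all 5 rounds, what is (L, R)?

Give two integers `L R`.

Round 1 (k=23): L=250 R=189
Round 2 (k=18): L=189 R=171
Round 3 (k=8): L=171 R=226
Round 4 (k=40): L=226 R=252
Round 5 (k=11): L=252 R=57

Answer: 252 57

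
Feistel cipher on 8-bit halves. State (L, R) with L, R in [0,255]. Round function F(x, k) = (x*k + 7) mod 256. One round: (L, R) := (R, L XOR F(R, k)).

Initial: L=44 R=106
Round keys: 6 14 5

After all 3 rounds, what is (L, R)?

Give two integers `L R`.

Answer: 243 105

Derivation:
Round 1 (k=6): L=106 R=175
Round 2 (k=14): L=175 R=243
Round 3 (k=5): L=243 R=105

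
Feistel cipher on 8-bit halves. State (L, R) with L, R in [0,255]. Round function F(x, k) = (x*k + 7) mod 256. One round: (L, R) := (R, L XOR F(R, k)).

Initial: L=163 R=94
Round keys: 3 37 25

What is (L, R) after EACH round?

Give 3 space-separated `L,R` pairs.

Round 1 (k=3): L=94 R=130
Round 2 (k=37): L=130 R=143
Round 3 (k=25): L=143 R=124

Answer: 94,130 130,143 143,124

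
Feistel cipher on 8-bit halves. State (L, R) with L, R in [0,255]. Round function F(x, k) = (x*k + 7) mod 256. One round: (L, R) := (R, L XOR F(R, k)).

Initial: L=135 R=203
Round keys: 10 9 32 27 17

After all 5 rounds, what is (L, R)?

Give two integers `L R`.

Round 1 (k=10): L=203 R=114
Round 2 (k=9): L=114 R=194
Round 3 (k=32): L=194 R=53
Round 4 (k=27): L=53 R=92
Round 5 (k=17): L=92 R=22

Answer: 92 22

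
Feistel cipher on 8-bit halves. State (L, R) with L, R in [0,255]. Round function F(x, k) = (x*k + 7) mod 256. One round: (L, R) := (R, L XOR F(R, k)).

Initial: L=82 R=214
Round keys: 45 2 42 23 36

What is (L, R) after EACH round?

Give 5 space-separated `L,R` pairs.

Round 1 (k=45): L=214 R=247
Round 2 (k=2): L=247 R=35
Round 3 (k=42): L=35 R=50
Round 4 (k=23): L=50 R=166
Round 5 (k=36): L=166 R=109

Answer: 214,247 247,35 35,50 50,166 166,109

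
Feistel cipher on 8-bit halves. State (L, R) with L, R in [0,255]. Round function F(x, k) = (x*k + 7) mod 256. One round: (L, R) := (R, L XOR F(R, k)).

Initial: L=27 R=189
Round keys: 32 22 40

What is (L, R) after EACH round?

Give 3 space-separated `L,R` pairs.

Round 1 (k=32): L=189 R=188
Round 2 (k=22): L=188 R=146
Round 3 (k=40): L=146 R=107

Answer: 189,188 188,146 146,107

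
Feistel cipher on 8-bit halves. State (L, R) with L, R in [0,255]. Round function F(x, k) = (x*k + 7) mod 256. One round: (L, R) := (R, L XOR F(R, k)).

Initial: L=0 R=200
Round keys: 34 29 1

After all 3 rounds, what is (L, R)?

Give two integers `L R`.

Round 1 (k=34): L=200 R=151
Round 2 (k=29): L=151 R=234
Round 3 (k=1): L=234 R=102

Answer: 234 102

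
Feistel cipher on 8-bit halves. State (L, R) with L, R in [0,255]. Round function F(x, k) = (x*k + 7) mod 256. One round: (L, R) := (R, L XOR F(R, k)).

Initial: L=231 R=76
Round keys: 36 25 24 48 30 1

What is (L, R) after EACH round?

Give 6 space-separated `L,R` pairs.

Round 1 (k=36): L=76 R=80
Round 2 (k=25): L=80 R=155
Round 3 (k=24): L=155 R=223
Round 4 (k=48): L=223 R=76
Round 5 (k=30): L=76 R=48
Round 6 (k=1): L=48 R=123

Answer: 76,80 80,155 155,223 223,76 76,48 48,123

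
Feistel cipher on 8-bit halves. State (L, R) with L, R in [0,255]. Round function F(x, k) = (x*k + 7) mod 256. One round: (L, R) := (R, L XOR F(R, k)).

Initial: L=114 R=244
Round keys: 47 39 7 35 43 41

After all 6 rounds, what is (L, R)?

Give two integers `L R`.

Round 1 (k=47): L=244 R=161
Round 2 (k=39): L=161 R=122
Round 3 (k=7): L=122 R=252
Round 4 (k=35): L=252 R=1
Round 5 (k=43): L=1 R=206
Round 6 (k=41): L=206 R=4

Answer: 206 4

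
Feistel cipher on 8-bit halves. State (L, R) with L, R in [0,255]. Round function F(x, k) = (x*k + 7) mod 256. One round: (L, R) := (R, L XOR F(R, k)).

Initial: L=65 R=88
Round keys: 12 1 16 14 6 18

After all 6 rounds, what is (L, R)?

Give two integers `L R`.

Answer: 54 83

Derivation:
Round 1 (k=12): L=88 R=102
Round 2 (k=1): L=102 R=53
Round 3 (k=16): L=53 R=49
Round 4 (k=14): L=49 R=128
Round 5 (k=6): L=128 R=54
Round 6 (k=18): L=54 R=83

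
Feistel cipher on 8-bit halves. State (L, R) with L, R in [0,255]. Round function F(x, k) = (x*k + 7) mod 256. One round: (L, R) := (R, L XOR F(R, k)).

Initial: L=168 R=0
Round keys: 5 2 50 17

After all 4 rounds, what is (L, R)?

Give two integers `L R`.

Answer: 110 48

Derivation:
Round 1 (k=5): L=0 R=175
Round 2 (k=2): L=175 R=101
Round 3 (k=50): L=101 R=110
Round 4 (k=17): L=110 R=48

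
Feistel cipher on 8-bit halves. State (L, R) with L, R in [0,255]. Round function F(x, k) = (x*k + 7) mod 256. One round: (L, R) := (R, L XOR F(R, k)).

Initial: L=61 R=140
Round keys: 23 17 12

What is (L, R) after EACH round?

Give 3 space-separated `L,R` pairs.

Answer: 140,166 166,129 129,181

Derivation:
Round 1 (k=23): L=140 R=166
Round 2 (k=17): L=166 R=129
Round 3 (k=12): L=129 R=181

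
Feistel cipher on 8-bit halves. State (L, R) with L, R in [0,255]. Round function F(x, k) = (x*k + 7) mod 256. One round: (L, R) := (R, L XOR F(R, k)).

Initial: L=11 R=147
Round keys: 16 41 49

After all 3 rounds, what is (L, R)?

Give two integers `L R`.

Round 1 (k=16): L=147 R=60
Round 2 (k=41): L=60 R=48
Round 3 (k=49): L=48 R=11

Answer: 48 11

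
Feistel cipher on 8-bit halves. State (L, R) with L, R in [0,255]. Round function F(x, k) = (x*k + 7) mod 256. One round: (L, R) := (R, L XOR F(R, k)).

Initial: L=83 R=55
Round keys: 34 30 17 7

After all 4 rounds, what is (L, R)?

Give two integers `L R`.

Round 1 (k=34): L=55 R=6
Round 2 (k=30): L=6 R=140
Round 3 (k=17): L=140 R=85
Round 4 (k=7): L=85 R=214

Answer: 85 214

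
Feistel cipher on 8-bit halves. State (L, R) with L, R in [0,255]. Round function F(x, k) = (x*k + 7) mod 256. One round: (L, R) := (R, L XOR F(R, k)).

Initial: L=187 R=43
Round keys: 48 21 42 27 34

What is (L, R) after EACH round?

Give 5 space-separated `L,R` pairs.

Answer: 43,172 172,8 8,251 251,136 136,236

Derivation:
Round 1 (k=48): L=43 R=172
Round 2 (k=21): L=172 R=8
Round 3 (k=42): L=8 R=251
Round 4 (k=27): L=251 R=136
Round 5 (k=34): L=136 R=236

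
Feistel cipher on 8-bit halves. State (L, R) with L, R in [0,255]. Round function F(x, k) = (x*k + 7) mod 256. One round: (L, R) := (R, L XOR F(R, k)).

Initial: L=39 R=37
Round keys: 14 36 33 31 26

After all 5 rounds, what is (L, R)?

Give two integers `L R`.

Round 1 (k=14): L=37 R=42
Round 2 (k=36): L=42 R=202
Round 3 (k=33): L=202 R=59
Round 4 (k=31): L=59 R=230
Round 5 (k=26): L=230 R=88

Answer: 230 88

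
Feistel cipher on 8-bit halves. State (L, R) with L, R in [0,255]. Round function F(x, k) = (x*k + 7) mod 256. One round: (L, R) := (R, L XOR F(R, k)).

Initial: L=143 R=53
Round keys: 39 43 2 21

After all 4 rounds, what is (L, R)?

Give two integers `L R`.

Round 1 (k=39): L=53 R=149
Round 2 (k=43): L=149 R=59
Round 3 (k=2): L=59 R=232
Round 4 (k=21): L=232 R=52

Answer: 232 52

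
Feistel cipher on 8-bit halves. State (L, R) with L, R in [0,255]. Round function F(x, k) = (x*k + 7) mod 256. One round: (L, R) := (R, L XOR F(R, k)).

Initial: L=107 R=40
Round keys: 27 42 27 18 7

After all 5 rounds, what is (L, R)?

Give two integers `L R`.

Round 1 (k=27): L=40 R=84
Round 2 (k=42): L=84 R=231
Round 3 (k=27): L=231 R=48
Round 4 (k=18): L=48 R=128
Round 5 (k=7): L=128 R=183

Answer: 128 183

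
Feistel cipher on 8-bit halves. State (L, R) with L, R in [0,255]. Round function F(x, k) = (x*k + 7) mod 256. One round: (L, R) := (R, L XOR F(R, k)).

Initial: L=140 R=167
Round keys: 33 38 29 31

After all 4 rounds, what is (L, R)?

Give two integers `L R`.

Answer: 169 138

Derivation:
Round 1 (k=33): L=167 R=2
Round 2 (k=38): L=2 R=244
Round 3 (k=29): L=244 R=169
Round 4 (k=31): L=169 R=138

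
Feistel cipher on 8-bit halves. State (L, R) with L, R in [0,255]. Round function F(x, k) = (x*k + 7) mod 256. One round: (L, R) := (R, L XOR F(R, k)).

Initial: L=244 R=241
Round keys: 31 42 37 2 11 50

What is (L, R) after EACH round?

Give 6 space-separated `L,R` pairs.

Answer: 241,194 194,42 42,219 219,151 151,95 95,2

Derivation:
Round 1 (k=31): L=241 R=194
Round 2 (k=42): L=194 R=42
Round 3 (k=37): L=42 R=219
Round 4 (k=2): L=219 R=151
Round 5 (k=11): L=151 R=95
Round 6 (k=50): L=95 R=2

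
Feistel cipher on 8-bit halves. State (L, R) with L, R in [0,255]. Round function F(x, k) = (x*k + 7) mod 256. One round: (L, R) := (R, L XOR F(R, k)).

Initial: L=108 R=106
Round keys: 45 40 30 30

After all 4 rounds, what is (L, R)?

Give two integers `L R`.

Answer: 152 114

Derivation:
Round 1 (k=45): L=106 R=197
Round 2 (k=40): L=197 R=165
Round 3 (k=30): L=165 R=152
Round 4 (k=30): L=152 R=114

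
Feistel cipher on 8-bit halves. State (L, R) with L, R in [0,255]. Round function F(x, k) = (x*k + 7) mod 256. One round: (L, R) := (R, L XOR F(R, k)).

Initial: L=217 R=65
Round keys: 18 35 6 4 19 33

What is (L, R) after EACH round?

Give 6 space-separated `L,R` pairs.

Round 1 (k=18): L=65 R=64
Round 2 (k=35): L=64 R=134
Round 3 (k=6): L=134 R=107
Round 4 (k=4): L=107 R=53
Round 5 (k=19): L=53 R=157
Round 6 (k=33): L=157 R=113

Answer: 65,64 64,134 134,107 107,53 53,157 157,113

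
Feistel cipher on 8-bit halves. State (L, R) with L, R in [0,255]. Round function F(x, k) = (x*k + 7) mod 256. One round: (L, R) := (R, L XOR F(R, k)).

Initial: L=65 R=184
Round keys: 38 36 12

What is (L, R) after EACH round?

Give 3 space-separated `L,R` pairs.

Answer: 184,22 22,167 167,205

Derivation:
Round 1 (k=38): L=184 R=22
Round 2 (k=36): L=22 R=167
Round 3 (k=12): L=167 R=205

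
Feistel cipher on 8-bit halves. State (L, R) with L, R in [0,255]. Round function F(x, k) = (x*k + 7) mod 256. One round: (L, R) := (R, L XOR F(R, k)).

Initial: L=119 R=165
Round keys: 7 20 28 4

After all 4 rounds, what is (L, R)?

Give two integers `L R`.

Round 1 (k=7): L=165 R=253
Round 2 (k=20): L=253 R=110
Round 3 (k=28): L=110 R=242
Round 4 (k=4): L=242 R=161

Answer: 242 161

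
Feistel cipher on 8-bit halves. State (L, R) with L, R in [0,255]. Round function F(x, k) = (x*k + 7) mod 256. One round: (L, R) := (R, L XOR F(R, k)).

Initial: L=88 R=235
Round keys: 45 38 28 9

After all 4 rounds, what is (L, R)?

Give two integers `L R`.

Round 1 (k=45): L=235 R=14
Round 2 (k=38): L=14 R=240
Round 3 (k=28): L=240 R=73
Round 4 (k=9): L=73 R=104

Answer: 73 104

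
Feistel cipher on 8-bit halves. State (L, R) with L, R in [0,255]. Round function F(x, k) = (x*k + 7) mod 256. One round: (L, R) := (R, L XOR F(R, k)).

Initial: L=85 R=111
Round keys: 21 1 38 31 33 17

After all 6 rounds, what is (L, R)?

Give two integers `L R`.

Round 1 (k=21): L=111 R=119
Round 2 (k=1): L=119 R=17
Round 3 (k=38): L=17 R=250
Round 4 (k=31): L=250 R=92
Round 5 (k=33): L=92 R=25
Round 6 (k=17): L=25 R=236

Answer: 25 236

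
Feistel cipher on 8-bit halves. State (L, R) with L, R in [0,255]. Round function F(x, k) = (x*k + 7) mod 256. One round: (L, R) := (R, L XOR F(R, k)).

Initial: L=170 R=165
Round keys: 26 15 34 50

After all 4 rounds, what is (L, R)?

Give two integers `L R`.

Round 1 (k=26): L=165 R=99
Round 2 (k=15): L=99 R=113
Round 3 (k=34): L=113 R=106
Round 4 (k=50): L=106 R=202

Answer: 106 202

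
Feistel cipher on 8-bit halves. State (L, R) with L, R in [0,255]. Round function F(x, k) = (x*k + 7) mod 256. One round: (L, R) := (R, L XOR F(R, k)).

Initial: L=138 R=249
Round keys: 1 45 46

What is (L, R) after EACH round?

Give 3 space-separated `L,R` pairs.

Answer: 249,138 138,176 176,45

Derivation:
Round 1 (k=1): L=249 R=138
Round 2 (k=45): L=138 R=176
Round 3 (k=46): L=176 R=45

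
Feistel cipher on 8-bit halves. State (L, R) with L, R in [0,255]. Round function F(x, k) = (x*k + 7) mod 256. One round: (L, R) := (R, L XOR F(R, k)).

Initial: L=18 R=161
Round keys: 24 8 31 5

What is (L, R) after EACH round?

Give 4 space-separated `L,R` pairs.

Answer: 161,13 13,206 206,244 244,5

Derivation:
Round 1 (k=24): L=161 R=13
Round 2 (k=8): L=13 R=206
Round 3 (k=31): L=206 R=244
Round 4 (k=5): L=244 R=5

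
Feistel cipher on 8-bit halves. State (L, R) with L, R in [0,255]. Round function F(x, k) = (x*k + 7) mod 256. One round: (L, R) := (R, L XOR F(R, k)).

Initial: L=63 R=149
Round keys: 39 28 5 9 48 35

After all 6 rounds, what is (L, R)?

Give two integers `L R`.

Round 1 (k=39): L=149 R=133
Round 2 (k=28): L=133 R=6
Round 3 (k=5): L=6 R=160
Round 4 (k=9): L=160 R=161
Round 5 (k=48): L=161 R=151
Round 6 (k=35): L=151 R=13

Answer: 151 13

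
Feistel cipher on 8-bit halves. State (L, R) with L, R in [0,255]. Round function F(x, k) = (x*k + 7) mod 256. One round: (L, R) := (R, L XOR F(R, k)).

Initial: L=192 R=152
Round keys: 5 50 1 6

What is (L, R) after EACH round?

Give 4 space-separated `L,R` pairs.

Round 1 (k=5): L=152 R=63
Round 2 (k=50): L=63 R=205
Round 3 (k=1): L=205 R=235
Round 4 (k=6): L=235 R=68

Answer: 152,63 63,205 205,235 235,68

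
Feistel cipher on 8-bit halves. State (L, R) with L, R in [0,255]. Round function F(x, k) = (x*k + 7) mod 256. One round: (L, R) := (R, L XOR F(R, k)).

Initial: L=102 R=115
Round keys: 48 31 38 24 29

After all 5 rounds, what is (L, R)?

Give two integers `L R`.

Round 1 (k=48): L=115 R=241
Round 2 (k=31): L=241 R=69
Round 3 (k=38): L=69 R=180
Round 4 (k=24): L=180 R=162
Round 5 (k=29): L=162 R=213

Answer: 162 213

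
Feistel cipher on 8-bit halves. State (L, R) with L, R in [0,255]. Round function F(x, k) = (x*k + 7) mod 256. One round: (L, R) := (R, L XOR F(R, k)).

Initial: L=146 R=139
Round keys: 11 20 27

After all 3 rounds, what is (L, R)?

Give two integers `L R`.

Answer: 228 129

Derivation:
Round 1 (k=11): L=139 R=146
Round 2 (k=20): L=146 R=228
Round 3 (k=27): L=228 R=129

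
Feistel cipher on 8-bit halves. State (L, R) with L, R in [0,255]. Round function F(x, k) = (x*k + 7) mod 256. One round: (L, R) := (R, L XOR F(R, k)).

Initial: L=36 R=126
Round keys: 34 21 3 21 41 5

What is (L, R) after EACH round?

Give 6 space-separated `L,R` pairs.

Answer: 126,231 231,132 132,116 116,15 15,26 26,134

Derivation:
Round 1 (k=34): L=126 R=231
Round 2 (k=21): L=231 R=132
Round 3 (k=3): L=132 R=116
Round 4 (k=21): L=116 R=15
Round 5 (k=41): L=15 R=26
Round 6 (k=5): L=26 R=134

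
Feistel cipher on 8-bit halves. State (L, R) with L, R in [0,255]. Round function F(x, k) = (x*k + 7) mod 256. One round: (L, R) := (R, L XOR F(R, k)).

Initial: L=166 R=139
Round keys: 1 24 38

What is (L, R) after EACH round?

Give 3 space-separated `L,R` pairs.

Round 1 (k=1): L=139 R=52
Round 2 (k=24): L=52 R=108
Round 3 (k=38): L=108 R=59

Answer: 139,52 52,108 108,59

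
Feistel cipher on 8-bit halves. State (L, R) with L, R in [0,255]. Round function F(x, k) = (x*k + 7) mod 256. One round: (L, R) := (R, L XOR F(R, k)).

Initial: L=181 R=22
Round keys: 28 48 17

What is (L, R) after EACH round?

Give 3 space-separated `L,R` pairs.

Answer: 22,218 218,241 241,210

Derivation:
Round 1 (k=28): L=22 R=218
Round 2 (k=48): L=218 R=241
Round 3 (k=17): L=241 R=210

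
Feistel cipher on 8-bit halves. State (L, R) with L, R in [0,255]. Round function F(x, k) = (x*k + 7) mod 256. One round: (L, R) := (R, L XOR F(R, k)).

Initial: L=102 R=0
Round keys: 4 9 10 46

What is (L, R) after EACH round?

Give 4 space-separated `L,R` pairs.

Round 1 (k=4): L=0 R=97
Round 2 (k=9): L=97 R=112
Round 3 (k=10): L=112 R=6
Round 4 (k=46): L=6 R=107

Answer: 0,97 97,112 112,6 6,107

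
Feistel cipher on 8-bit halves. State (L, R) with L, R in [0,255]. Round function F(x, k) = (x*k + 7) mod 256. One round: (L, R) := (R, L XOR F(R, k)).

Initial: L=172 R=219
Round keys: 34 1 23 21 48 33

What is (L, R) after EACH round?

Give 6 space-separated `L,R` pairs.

Answer: 219,177 177,99 99,93 93,203 203,74 74,90

Derivation:
Round 1 (k=34): L=219 R=177
Round 2 (k=1): L=177 R=99
Round 3 (k=23): L=99 R=93
Round 4 (k=21): L=93 R=203
Round 5 (k=48): L=203 R=74
Round 6 (k=33): L=74 R=90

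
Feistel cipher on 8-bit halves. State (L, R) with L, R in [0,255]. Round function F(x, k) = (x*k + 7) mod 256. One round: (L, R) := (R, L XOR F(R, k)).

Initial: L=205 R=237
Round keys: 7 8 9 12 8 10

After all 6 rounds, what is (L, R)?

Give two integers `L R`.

Answer: 137 60

Derivation:
Round 1 (k=7): L=237 R=79
Round 2 (k=8): L=79 R=146
Round 3 (k=9): L=146 R=102
Round 4 (k=12): L=102 R=93
Round 5 (k=8): L=93 R=137
Round 6 (k=10): L=137 R=60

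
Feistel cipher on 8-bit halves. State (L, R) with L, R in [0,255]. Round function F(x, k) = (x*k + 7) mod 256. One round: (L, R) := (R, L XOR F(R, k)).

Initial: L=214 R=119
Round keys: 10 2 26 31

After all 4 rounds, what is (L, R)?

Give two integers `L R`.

Round 1 (k=10): L=119 R=123
Round 2 (k=2): L=123 R=138
Round 3 (k=26): L=138 R=112
Round 4 (k=31): L=112 R=29

Answer: 112 29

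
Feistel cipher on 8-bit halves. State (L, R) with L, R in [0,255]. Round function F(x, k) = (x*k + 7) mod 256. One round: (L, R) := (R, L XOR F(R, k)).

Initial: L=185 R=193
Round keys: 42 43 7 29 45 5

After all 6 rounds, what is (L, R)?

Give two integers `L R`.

Round 1 (k=42): L=193 R=8
Round 2 (k=43): L=8 R=158
Round 3 (k=7): L=158 R=81
Round 4 (k=29): L=81 R=170
Round 5 (k=45): L=170 R=184
Round 6 (k=5): L=184 R=53

Answer: 184 53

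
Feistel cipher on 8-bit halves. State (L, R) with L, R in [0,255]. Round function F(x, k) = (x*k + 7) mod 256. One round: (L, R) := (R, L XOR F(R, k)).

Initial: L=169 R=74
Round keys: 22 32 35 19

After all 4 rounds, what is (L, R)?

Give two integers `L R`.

Answer: 4 94

Derivation:
Round 1 (k=22): L=74 R=202
Round 2 (k=32): L=202 R=13
Round 3 (k=35): L=13 R=4
Round 4 (k=19): L=4 R=94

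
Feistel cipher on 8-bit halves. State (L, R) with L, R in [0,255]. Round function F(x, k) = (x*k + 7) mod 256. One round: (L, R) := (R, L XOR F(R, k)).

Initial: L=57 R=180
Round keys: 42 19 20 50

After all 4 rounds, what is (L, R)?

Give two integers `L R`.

Answer: 125 76

Derivation:
Round 1 (k=42): L=180 R=182
Round 2 (k=19): L=182 R=61
Round 3 (k=20): L=61 R=125
Round 4 (k=50): L=125 R=76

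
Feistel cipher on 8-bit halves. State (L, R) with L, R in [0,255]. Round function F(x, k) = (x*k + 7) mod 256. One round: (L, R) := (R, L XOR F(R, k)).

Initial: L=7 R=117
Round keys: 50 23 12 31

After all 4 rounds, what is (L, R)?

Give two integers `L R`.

Answer: 209 146

Derivation:
Round 1 (k=50): L=117 R=230
Round 2 (k=23): L=230 R=196
Round 3 (k=12): L=196 R=209
Round 4 (k=31): L=209 R=146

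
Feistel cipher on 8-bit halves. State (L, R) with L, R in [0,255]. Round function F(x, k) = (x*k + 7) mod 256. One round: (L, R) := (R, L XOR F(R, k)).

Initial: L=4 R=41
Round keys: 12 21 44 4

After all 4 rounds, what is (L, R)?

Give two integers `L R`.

Answer: 252 148

Derivation:
Round 1 (k=12): L=41 R=247
Round 2 (k=21): L=247 R=99
Round 3 (k=44): L=99 R=252
Round 4 (k=4): L=252 R=148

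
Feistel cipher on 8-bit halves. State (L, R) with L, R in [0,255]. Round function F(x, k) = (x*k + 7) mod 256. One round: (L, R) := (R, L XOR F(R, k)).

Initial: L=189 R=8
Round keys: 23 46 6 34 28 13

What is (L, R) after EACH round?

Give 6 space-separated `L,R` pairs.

Round 1 (k=23): L=8 R=2
Round 2 (k=46): L=2 R=107
Round 3 (k=6): L=107 R=139
Round 4 (k=34): L=139 R=22
Round 5 (k=28): L=22 R=228
Round 6 (k=13): L=228 R=141

Answer: 8,2 2,107 107,139 139,22 22,228 228,141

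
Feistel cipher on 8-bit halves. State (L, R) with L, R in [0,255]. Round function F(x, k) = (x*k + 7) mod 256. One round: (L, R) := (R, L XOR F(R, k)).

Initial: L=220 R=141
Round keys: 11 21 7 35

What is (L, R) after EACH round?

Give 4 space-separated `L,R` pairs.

Answer: 141,202 202,20 20,89 89,38

Derivation:
Round 1 (k=11): L=141 R=202
Round 2 (k=21): L=202 R=20
Round 3 (k=7): L=20 R=89
Round 4 (k=35): L=89 R=38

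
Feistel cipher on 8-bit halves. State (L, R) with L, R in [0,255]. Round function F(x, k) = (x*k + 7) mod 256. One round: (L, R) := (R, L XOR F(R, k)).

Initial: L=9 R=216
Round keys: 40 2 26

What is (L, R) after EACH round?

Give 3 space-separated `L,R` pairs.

Answer: 216,206 206,123 123,75

Derivation:
Round 1 (k=40): L=216 R=206
Round 2 (k=2): L=206 R=123
Round 3 (k=26): L=123 R=75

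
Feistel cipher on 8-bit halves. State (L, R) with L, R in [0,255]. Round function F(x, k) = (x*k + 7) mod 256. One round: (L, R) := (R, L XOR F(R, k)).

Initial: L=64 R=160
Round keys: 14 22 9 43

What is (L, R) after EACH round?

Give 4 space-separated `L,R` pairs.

Round 1 (k=14): L=160 R=135
Round 2 (k=22): L=135 R=1
Round 3 (k=9): L=1 R=151
Round 4 (k=43): L=151 R=101

Answer: 160,135 135,1 1,151 151,101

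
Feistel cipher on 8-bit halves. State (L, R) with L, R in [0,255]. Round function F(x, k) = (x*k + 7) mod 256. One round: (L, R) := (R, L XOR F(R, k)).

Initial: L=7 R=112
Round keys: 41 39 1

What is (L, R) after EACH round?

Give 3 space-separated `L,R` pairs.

Answer: 112,240 240,231 231,30

Derivation:
Round 1 (k=41): L=112 R=240
Round 2 (k=39): L=240 R=231
Round 3 (k=1): L=231 R=30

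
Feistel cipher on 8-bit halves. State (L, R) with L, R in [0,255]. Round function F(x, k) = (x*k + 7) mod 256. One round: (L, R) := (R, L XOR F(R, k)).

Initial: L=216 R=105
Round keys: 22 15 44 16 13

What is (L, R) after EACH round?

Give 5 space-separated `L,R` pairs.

Round 1 (k=22): L=105 R=213
Round 2 (k=15): L=213 R=235
Round 3 (k=44): L=235 R=190
Round 4 (k=16): L=190 R=12
Round 5 (k=13): L=12 R=29

Answer: 105,213 213,235 235,190 190,12 12,29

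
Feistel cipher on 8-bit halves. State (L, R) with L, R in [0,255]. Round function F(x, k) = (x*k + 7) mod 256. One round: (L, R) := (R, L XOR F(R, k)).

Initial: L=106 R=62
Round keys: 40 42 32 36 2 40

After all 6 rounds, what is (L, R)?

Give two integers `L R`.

Answer: 141 87

Derivation:
Round 1 (k=40): L=62 R=221
Round 2 (k=42): L=221 R=119
Round 3 (k=32): L=119 R=58
Round 4 (k=36): L=58 R=88
Round 5 (k=2): L=88 R=141
Round 6 (k=40): L=141 R=87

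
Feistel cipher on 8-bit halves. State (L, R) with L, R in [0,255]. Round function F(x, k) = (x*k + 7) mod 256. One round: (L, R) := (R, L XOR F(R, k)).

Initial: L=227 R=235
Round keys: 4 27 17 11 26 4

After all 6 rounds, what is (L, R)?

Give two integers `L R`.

Round 1 (k=4): L=235 R=80
Round 2 (k=27): L=80 R=156
Round 3 (k=17): L=156 R=51
Round 4 (k=11): L=51 R=164
Round 5 (k=26): L=164 R=156
Round 6 (k=4): L=156 R=211

Answer: 156 211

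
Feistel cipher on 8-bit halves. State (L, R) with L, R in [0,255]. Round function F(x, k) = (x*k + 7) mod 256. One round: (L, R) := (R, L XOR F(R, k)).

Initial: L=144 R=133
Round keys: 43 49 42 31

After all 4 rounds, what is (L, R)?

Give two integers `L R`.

Round 1 (k=43): L=133 R=206
Round 2 (k=49): L=206 R=240
Round 3 (k=42): L=240 R=169
Round 4 (k=31): L=169 R=142

Answer: 169 142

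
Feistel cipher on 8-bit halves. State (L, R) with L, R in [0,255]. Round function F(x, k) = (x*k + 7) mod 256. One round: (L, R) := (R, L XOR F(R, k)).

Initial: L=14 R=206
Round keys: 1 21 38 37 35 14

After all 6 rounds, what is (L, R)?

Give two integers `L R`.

Answer: 204 108

Derivation:
Round 1 (k=1): L=206 R=219
Round 2 (k=21): L=219 R=48
Round 3 (k=38): L=48 R=252
Round 4 (k=37): L=252 R=67
Round 5 (k=35): L=67 R=204
Round 6 (k=14): L=204 R=108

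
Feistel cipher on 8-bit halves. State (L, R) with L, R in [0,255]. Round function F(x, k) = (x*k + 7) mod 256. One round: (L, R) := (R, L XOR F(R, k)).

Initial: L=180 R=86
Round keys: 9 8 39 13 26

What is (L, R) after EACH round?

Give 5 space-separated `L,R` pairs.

Round 1 (k=9): L=86 R=185
Round 2 (k=8): L=185 R=153
Round 3 (k=39): L=153 R=239
Round 4 (k=13): L=239 R=179
Round 5 (k=26): L=179 R=218

Answer: 86,185 185,153 153,239 239,179 179,218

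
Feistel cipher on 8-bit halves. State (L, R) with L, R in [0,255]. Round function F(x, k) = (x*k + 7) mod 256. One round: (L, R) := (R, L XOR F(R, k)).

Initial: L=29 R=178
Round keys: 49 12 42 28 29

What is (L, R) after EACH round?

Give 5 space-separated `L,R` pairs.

Round 1 (k=49): L=178 R=4
Round 2 (k=12): L=4 R=133
Round 3 (k=42): L=133 R=221
Round 4 (k=28): L=221 R=182
Round 5 (k=29): L=182 R=120

Answer: 178,4 4,133 133,221 221,182 182,120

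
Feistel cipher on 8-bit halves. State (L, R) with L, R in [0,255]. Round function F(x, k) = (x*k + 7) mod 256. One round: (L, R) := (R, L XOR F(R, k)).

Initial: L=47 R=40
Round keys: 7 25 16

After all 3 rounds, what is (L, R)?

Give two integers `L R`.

Round 1 (k=7): L=40 R=48
Round 2 (k=25): L=48 R=159
Round 3 (k=16): L=159 R=199

Answer: 159 199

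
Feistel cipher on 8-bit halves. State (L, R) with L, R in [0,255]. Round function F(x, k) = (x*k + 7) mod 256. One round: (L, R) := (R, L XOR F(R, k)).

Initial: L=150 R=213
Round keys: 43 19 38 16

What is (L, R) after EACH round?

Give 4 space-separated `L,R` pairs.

Answer: 213,88 88,90 90,59 59,237

Derivation:
Round 1 (k=43): L=213 R=88
Round 2 (k=19): L=88 R=90
Round 3 (k=38): L=90 R=59
Round 4 (k=16): L=59 R=237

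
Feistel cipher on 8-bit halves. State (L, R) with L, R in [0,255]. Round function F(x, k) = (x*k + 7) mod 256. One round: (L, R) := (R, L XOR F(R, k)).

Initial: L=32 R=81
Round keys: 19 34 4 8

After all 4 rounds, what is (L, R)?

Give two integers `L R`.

Round 1 (k=19): L=81 R=42
Round 2 (k=34): L=42 R=202
Round 3 (k=4): L=202 R=5
Round 4 (k=8): L=5 R=229

Answer: 5 229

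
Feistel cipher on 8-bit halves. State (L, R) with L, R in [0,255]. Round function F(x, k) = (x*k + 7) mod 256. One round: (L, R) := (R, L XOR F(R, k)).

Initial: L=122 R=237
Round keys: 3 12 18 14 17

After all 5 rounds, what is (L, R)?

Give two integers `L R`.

Round 1 (k=3): L=237 R=180
Round 2 (k=12): L=180 R=154
Round 3 (k=18): L=154 R=111
Round 4 (k=14): L=111 R=131
Round 5 (k=17): L=131 R=213

Answer: 131 213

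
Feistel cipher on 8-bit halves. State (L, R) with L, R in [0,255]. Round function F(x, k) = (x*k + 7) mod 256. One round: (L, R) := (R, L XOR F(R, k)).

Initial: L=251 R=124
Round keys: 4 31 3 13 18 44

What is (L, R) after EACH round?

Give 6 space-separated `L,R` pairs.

Answer: 124,12 12,7 7,16 16,208 208,183 183,171

Derivation:
Round 1 (k=4): L=124 R=12
Round 2 (k=31): L=12 R=7
Round 3 (k=3): L=7 R=16
Round 4 (k=13): L=16 R=208
Round 5 (k=18): L=208 R=183
Round 6 (k=44): L=183 R=171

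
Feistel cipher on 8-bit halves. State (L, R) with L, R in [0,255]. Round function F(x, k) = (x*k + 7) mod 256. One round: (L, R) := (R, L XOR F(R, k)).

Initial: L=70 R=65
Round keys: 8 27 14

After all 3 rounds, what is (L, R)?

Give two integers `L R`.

Round 1 (k=8): L=65 R=73
Round 2 (k=27): L=73 R=251
Round 3 (k=14): L=251 R=136

Answer: 251 136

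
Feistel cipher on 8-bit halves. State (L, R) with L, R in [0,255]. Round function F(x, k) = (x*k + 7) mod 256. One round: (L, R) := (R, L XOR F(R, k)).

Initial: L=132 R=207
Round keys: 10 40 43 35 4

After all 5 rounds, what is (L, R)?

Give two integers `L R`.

Answer: 225 117

Derivation:
Round 1 (k=10): L=207 R=153
Round 2 (k=40): L=153 R=32
Round 3 (k=43): L=32 R=254
Round 4 (k=35): L=254 R=225
Round 5 (k=4): L=225 R=117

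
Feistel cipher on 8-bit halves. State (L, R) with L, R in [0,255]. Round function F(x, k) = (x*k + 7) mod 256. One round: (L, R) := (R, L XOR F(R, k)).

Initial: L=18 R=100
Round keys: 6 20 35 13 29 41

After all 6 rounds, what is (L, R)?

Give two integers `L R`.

Round 1 (k=6): L=100 R=77
Round 2 (k=20): L=77 R=111
Round 3 (k=35): L=111 R=121
Round 4 (k=13): L=121 R=67
Round 5 (k=29): L=67 R=231
Round 6 (k=41): L=231 R=69

Answer: 231 69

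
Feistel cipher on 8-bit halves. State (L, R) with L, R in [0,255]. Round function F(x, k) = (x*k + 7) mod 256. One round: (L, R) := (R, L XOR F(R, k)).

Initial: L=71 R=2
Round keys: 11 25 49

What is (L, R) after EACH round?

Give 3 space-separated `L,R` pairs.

Answer: 2,90 90,211 211,48

Derivation:
Round 1 (k=11): L=2 R=90
Round 2 (k=25): L=90 R=211
Round 3 (k=49): L=211 R=48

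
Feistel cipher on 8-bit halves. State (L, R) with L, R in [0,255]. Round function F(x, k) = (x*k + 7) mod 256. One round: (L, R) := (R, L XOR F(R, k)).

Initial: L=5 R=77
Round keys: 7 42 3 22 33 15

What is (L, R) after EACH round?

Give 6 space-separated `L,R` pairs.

Round 1 (k=7): L=77 R=39
Round 2 (k=42): L=39 R=32
Round 3 (k=3): L=32 R=64
Round 4 (k=22): L=64 R=167
Round 5 (k=33): L=167 R=206
Round 6 (k=15): L=206 R=190

Answer: 77,39 39,32 32,64 64,167 167,206 206,190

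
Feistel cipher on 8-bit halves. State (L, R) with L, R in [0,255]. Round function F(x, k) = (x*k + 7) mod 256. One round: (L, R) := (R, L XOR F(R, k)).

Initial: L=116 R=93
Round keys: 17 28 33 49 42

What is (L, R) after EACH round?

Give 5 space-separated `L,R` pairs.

Round 1 (k=17): L=93 R=64
Round 2 (k=28): L=64 R=90
Round 3 (k=33): L=90 R=225
Round 4 (k=49): L=225 R=66
Round 5 (k=42): L=66 R=58

Answer: 93,64 64,90 90,225 225,66 66,58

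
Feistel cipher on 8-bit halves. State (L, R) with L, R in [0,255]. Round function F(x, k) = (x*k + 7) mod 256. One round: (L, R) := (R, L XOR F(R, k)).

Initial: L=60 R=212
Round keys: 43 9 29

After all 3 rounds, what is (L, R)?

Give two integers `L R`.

Answer: 74 246

Derivation:
Round 1 (k=43): L=212 R=159
Round 2 (k=9): L=159 R=74
Round 3 (k=29): L=74 R=246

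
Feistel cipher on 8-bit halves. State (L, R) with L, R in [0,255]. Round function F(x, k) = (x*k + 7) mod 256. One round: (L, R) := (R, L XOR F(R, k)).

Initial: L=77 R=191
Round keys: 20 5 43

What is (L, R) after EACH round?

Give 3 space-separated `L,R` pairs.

Answer: 191,190 190,2 2,227

Derivation:
Round 1 (k=20): L=191 R=190
Round 2 (k=5): L=190 R=2
Round 3 (k=43): L=2 R=227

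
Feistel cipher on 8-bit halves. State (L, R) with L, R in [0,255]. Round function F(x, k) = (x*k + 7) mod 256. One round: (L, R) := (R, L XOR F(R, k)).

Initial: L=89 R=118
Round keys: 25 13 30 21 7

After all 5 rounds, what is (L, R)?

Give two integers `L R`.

Round 1 (k=25): L=118 R=212
Round 2 (k=13): L=212 R=189
Round 3 (k=30): L=189 R=249
Round 4 (k=21): L=249 R=201
Round 5 (k=7): L=201 R=127

Answer: 201 127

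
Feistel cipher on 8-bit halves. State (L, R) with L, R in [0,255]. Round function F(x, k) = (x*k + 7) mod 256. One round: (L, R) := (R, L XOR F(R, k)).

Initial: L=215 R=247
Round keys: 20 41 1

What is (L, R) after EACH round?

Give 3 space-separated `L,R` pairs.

Answer: 247,132 132,220 220,103

Derivation:
Round 1 (k=20): L=247 R=132
Round 2 (k=41): L=132 R=220
Round 3 (k=1): L=220 R=103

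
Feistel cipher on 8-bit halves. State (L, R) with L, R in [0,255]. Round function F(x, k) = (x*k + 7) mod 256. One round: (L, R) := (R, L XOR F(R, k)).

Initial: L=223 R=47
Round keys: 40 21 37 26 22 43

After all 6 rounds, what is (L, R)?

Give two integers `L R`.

Round 1 (k=40): L=47 R=128
Round 2 (k=21): L=128 R=168
Round 3 (k=37): L=168 R=207
Round 4 (k=26): L=207 R=165
Round 5 (k=22): L=165 R=250
Round 6 (k=43): L=250 R=160

Answer: 250 160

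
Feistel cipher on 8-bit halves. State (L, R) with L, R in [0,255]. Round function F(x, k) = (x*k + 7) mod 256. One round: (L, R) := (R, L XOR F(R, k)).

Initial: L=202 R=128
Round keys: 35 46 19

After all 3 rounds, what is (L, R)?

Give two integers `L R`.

Round 1 (k=35): L=128 R=77
Round 2 (k=46): L=77 R=93
Round 3 (k=19): L=93 R=163

Answer: 93 163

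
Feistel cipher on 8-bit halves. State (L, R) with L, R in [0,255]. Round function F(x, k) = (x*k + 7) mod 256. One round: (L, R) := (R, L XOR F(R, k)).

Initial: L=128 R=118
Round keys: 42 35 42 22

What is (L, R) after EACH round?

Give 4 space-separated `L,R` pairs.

Round 1 (k=42): L=118 R=227
Round 2 (k=35): L=227 R=102
Round 3 (k=42): L=102 R=32
Round 4 (k=22): L=32 R=161

Answer: 118,227 227,102 102,32 32,161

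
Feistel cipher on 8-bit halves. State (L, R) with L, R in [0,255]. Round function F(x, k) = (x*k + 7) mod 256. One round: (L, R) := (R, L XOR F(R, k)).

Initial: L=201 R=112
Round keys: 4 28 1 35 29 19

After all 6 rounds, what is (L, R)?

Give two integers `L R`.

Round 1 (k=4): L=112 R=14
Round 2 (k=28): L=14 R=255
Round 3 (k=1): L=255 R=8
Round 4 (k=35): L=8 R=224
Round 5 (k=29): L=224 R=111
Round 6 (k=19): L=111 R=164

Answer: 111 164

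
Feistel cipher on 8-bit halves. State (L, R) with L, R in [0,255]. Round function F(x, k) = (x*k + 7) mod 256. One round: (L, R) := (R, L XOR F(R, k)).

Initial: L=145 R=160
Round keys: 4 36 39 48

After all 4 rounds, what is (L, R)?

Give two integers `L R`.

Answer: 54 152

Derivation:
Round 1 (k=4): L=160 R=22
Round 2 (k=36): L=22 R=191
Round 3 (k=39): L=191 R=54
Round 4 (k=48): L=54 R=152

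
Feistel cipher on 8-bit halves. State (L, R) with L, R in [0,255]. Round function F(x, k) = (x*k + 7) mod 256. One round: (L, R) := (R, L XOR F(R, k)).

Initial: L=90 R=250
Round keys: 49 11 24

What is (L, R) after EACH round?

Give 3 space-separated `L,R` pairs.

Answer: 250,187 187,234 234,76

Derivation:
Round 1 (k=49): L=250 R=187
Round 2 (k=11): L=187 R=234
Round 3 (k=24): L=234 R=76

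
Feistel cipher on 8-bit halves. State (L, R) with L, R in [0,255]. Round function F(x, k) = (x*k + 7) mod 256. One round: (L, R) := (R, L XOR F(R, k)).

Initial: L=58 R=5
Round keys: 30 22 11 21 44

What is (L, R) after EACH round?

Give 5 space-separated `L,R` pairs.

Answer: 5,167 167,100 100,244 244,111 111,239

Derivation:
Round 1 (k=30): L=5 R=167
Round 2 (k=22): L=167 R=100
Round 3 (k=11): L=100 R=244
Round 4 (k=21): L=244 R=111
Round 5 (k=44): L=111 R=239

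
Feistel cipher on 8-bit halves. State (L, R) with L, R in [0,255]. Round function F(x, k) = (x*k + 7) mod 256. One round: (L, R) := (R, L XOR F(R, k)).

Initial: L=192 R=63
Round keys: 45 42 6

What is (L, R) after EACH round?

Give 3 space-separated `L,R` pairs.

Answer: 63,218 218,244 244,101

Derivation:
Round 1 (k=45): L=63 R=218
Round 2 (k=42): L=218 R=244
Round 3 (k=6): L=244 R=101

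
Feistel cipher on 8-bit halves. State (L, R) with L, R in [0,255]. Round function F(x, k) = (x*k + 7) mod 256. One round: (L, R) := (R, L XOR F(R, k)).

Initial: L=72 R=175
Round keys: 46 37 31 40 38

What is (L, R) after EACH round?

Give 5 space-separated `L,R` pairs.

Answer: 175,49 49,179 179,133 133,124 124,234

Derivation:
Round 1 (k=46): L=175 R=49
Round 2 (k=37): L=49 R=179
Round 3 (k=31): L=179 R=133
Round 4 (k=40): L=133 R=124
Round 5 (k=38): L=124 R=234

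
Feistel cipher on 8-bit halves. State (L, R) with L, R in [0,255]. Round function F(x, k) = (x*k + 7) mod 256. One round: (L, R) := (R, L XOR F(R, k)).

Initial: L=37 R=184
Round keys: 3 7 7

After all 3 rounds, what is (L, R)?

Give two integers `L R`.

Round 1 (k=3): L=184 R=10
Round 2 (k=7): L=10 R=245
Round 3 (k=7): L=245 R=176

Answer: 245 176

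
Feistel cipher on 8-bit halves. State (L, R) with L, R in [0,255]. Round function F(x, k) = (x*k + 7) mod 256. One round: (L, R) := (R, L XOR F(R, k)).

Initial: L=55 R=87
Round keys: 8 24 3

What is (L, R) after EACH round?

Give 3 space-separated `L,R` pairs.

Answer: 87,136 136,144 144,63

Derivation:
Round 1 (k=8): L=87 R=136
Round 2 (k=24): L=136 R=144
Round 3 (k=3): L=144 R=63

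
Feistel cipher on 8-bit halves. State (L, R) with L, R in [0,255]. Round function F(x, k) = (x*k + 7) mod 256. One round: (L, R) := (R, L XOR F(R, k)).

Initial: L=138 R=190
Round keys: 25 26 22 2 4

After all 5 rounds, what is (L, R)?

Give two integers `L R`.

Round 1 (k=25): L=190 R=31
Round 2 (k=26): L=31 R=147
Round 3 (k=22): L=147 R=182
Round 4 (k=2): L=182 R=224
Round 5 (k=4): L=224 R=49

Answer: 224 49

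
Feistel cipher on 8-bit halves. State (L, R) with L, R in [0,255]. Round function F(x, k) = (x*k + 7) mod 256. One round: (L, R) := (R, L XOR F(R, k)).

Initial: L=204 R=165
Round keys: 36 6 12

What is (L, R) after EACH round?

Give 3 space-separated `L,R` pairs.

Round 1 (k=36): L=165 R=247
Round 2 (k=6): L=247 R=116
Round 3 (k=12): L=116 R=128

Answer: 165,247 247,116 116,128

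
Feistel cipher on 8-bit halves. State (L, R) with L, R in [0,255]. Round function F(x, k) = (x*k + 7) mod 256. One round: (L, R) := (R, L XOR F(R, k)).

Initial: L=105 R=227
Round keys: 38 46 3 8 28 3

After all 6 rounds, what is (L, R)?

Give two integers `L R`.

Round 1 (k=38): L=227 R=208
Round 2 (k=46): L=208 R=132
Round 3 (k=3): L=132 R=67
Round 4 (k=8): L=67 R=155
Round 5 (k=28): L=155 R=184
Round 6 (k=3): L=184 R=180

Answer: 184 180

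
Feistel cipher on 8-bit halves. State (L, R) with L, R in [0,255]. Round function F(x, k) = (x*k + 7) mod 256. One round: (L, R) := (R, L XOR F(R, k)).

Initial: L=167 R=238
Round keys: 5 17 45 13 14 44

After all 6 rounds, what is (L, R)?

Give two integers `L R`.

Answer: 135 147

Derivation:
Round 1 (k=5): L=238 R=10
Round 2 (k=17): L=10 R=95
Round 3 (k=45): L=95 R=176
Round 4 (k=13): L=176 R=168
Round 5 (k=14): L=168 R=135
Round 6 (k=44): L=135 R=147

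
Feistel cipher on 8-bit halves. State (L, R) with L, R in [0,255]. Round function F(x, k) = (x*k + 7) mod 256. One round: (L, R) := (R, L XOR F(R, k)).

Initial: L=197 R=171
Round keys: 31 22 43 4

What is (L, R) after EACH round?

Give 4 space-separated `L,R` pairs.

Answer: 171,121 121,198 198,48 48,1

Derivation:
Round 1 (k=31): L=171 R=121
Round 2 (k=22): L=121 R=198
Round 3 (k=43): L=198 R=48
Round 4 (k=4): L=48 R=1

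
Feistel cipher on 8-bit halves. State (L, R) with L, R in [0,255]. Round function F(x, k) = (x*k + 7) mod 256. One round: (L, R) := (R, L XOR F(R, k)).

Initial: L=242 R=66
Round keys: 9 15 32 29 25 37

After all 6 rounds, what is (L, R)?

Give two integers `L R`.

Round 1 (k=9): L=66 R=171
Round 2 (k=15): L=171 R=78
Round 3 (k=32): L=78 R=108
Round 4 (k=29): L=108 R=13
Round 5 (k=25): L=13 R=32
Round 6 (k=37): L=32 R=170

Answer: 32 170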